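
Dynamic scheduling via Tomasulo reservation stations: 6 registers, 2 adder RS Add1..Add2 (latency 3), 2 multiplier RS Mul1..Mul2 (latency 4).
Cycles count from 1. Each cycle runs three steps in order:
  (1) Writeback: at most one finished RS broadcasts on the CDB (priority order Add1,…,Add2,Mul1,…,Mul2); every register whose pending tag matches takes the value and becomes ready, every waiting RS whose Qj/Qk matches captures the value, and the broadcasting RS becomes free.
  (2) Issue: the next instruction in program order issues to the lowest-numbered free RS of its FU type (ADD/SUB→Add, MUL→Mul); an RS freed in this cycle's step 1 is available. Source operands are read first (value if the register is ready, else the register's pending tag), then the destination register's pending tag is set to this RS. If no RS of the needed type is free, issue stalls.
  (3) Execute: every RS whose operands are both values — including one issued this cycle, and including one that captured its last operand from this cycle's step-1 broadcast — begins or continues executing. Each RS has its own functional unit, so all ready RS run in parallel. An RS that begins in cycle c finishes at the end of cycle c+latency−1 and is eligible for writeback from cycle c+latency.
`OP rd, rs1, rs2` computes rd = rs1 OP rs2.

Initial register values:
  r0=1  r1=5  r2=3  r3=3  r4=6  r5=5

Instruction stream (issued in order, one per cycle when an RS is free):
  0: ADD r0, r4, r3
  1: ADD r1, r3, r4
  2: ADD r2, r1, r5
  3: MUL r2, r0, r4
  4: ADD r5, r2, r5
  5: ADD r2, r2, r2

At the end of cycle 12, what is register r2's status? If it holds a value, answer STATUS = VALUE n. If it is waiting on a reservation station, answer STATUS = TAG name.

cycle 1: issue ADD r0<-Add1 // r0:Add1,r1:5,r2:3,r3:3,r4:6,r5:5
cycle 2: issue ADD r1<-Add2 // r0:Add1,r1:Add2,r2:3,r3:3,r4:6,r5:5
cycle 3: stall // r0:Add1,r1:Add2,r2:3,r3:3,r4:6,r5:5
cycle 4: CDB Add1=9; issue ADD r2<-Add1 // r0:9,r1:Add2,r2:Add1,r3:3,r4:6,r5:5
cycle 5: CDB Add2=9; issue MUL r2<-Mul1 // r0:9,r1:9,r2:Mul1,r3:3,r4:6,r5:5
cycle 6: issue ADD r5<-Add2 // r0:9,r1:9,r2:Mul1,r3:3,r4:6,r5:Add2
cycle 7: stall // r0:9,r1:9,r2:Mul1,r3:3,r4:6,r5:Add2
cycle 8: CDB Add1=14; issue ADD r2<-Add1 // r0:9,r1:9,r2:Add1,r3:3,r4:6,r5:Add2
cycle 9: CDB Mul1=54 // r0:9,r1:9,r2:Add1,r3:3,r4:6,r5:Add2
cycle 10: - // r0:9,r1:9,r2:Add1,r3:3,r4:6,r5:Add2
cycle 11: - // r0:9,r1:9,r2:Add1,r3:3,r4:6,r5:Add2
cycle 12: CDB Add1=108 // r0:9,r1:9,r2:108,r3:3,r4:6,r5:Add2

STATUS = VALUE 108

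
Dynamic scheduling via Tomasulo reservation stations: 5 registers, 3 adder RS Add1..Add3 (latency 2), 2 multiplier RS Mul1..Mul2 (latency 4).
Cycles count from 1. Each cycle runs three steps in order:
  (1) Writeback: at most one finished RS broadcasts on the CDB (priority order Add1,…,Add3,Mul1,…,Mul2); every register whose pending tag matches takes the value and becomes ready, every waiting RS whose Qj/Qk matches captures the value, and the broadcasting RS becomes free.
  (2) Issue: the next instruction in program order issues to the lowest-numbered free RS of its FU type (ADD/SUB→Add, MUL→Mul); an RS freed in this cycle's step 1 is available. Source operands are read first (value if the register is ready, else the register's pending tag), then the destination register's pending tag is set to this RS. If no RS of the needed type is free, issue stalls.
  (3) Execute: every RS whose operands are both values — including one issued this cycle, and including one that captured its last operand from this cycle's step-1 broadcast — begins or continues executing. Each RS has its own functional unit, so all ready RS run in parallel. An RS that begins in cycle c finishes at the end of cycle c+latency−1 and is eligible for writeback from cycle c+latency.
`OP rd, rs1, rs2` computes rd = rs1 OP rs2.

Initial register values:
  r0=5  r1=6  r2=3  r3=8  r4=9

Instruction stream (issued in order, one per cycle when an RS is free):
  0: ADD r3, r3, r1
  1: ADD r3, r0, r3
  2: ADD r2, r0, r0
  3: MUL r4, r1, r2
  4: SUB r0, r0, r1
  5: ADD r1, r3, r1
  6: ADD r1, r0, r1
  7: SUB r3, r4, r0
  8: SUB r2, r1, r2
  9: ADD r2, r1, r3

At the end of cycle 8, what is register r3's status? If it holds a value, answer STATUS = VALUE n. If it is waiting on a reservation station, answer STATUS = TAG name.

STATUS = TAG Add2

  c1: issue ADD r3<-Add1  regs: r0:5,r1:6,r2:3,r3:Add1,r4:9
  c2: issue ADD r3<-Add2  regs: r0:5,r1:6,r2:3,r3:Add2,r4:9
  c3: CDB Add1=14; issue ADD r2<-Add1  regs: r0:5,r1:6,r2:Add1,r3:Add2,r4:9
  c4: issue MUL r4<-Mul1  regs: r0:5,r1:6,r2:Add1,r3:Add2,r4:Mul1
  c5: CDB Add1=10; issue SUB r0<-Add1  regs: r0:Add1,r1:6,r2:10,r3:Add2,r4:Mul1
  c6: CDB Add2=19; issue ADD r1<-Add2  regs: r0:Add1,r1:Add2,r2:10,r3:19,r4:Mul1
  c7: CDB Add1=-1; issue ADD r1<-Add1  regs: r0:-1,r1:Add1,r2:10,r3:19,r4:Mul1
  c8: CDB Add2=25; issue SUB r3<-Add2  regs: r0:-1,r1:Add1,r2:10,r3:Add2,r4:Mul1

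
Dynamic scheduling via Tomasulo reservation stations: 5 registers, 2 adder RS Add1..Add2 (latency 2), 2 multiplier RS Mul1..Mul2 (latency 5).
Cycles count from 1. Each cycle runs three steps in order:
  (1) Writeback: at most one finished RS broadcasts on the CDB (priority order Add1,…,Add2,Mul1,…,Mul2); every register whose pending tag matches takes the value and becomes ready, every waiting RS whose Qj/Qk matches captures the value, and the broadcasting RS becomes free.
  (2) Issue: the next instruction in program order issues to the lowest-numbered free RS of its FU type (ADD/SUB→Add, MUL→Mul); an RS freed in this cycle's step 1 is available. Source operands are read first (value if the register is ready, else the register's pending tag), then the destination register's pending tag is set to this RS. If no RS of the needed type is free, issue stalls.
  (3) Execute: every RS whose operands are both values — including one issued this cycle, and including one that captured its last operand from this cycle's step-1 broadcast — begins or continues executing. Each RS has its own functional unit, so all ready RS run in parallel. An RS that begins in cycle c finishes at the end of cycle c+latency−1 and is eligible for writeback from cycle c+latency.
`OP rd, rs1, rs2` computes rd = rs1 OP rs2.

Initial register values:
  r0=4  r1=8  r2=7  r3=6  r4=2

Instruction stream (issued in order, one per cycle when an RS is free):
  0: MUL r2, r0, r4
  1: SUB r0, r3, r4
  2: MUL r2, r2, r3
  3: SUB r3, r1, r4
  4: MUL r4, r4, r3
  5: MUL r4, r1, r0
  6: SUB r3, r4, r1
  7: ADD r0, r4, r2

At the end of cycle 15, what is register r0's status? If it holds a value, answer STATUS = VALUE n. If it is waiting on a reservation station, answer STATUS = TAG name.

cycle 1: issue MUL r2<-Mul1 // r0:4,r1:8,r2:Mul1,r3:6,r4:2
cycle 2: issue SUB r0<-Add1 // r0:Add1,r1:8,r2:Mul1,r3:6,r4:2
cycle 3: issue MUL r2<-Mul2 // r0:Add1,r1:8,r2:Mul2,r3:6,r4:2
cycle 4: CDB Add1=4; issue SUB r3<-Add1 // r0:4,r1:8,r2:Mul2,r3:Add1,r4:2
cycle 5: stall // r0:4,r1:8,r2:Mul2,r3:Add1,r4:2
cycle 6: CDB Add1=6; stall // r0:4,r1:8,r2:Mul2,r3:6,r4:2
cycle 7: CDB Mul1=8; issue MUL r4<-Mul1 // r0:4,r1:8,r2:Mul2,r3:6,r4:Mul1
cycle 8: stall // r0:4,r1:8,r2:Mul2,r3:6,r4:Mul1
cycle 9: stall // r0:4,r1:8,r2:Mul2,r3:6,r4:Mul1
cycle 10: stall // r0:4,r1:8,r2:Mul2,r3:6,r4:Mul1
cycle 11: stall // r0:4,r1:8,r2:Mul2,r3:6,r4:Mul1
cycle 12: CDB Mul1=12; issue MUL r4<-Mul1 // r0:4,r1:8,r2:Mul2,r3:6,r4:Mul1
cycle 13: CDB Mul2=48; issue SUB r3<-Add1 // r0:4,r1:8,r2:48,r3:Add1,r4:Mul1
cycle 14: issue ADD r0<-Add2 // r0:Add2,r1:8,r2:48,r3:Add1,r4:Mul1
cycle 15: - // r0:Add2,r1:8,r2:48,r3:Add1,r4:Mul1

STATUS = TAG Add2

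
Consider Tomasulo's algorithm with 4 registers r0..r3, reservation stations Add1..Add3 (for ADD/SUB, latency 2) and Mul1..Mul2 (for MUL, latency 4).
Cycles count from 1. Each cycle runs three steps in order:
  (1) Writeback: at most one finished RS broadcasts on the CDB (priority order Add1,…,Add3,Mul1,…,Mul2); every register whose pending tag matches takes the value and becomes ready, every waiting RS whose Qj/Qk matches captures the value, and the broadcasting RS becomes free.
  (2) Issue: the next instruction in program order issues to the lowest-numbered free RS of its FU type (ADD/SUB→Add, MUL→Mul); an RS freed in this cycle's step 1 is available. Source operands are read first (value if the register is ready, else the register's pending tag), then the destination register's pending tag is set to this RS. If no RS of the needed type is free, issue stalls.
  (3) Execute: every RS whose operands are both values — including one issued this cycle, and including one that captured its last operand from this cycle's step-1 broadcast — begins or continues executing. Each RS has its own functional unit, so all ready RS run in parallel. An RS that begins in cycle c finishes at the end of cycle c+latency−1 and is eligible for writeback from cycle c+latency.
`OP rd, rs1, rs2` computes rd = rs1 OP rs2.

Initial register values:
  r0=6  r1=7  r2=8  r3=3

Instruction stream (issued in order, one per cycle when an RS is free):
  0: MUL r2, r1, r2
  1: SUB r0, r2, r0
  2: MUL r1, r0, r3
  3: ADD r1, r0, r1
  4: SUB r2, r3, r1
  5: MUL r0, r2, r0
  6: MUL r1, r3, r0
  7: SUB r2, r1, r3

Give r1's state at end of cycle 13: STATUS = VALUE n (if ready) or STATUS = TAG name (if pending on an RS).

STATUS = TAG Mul2

cycle 1: issue MUL r2<-Mul1 // r0:6,r1:7,r2:Mul1,r3:3
cycle 2: issue SUB r0<-Add1 // r0:Add1,r1:7,r2:Mul1,r3:3
cycle 3: issue MUL r1<-Mul2 // r0:Add1,r1:Mul2,r2:Mul1,r3:3
cycle 4: issue ADD r1<-Add2 // r0:Add1,r1:Add2,r2:Mul1,r3:3
cycle 5: CDB Mul1=56; issue SUB r2<-Add3 // r0:Add1,r1:Add2,r2:Add3,r3:3
cycle 6: issue MUL r0<-Mul1 // r0:Mul1,r1:Add2,r2:Add3,r3:3
cycle 7: CDB Add1=50; stall // r0:Mul1,r1:Add2,r2:Add3,r3:3
cycle 8: stall // r0:Mul1,r1:Add2,r2:Add3,r3:3
cycle 9: stall // r0:Mul1,r1:Add2,r2:Add3,r3:3
cycle 10: stall // r0:Mul1,r1:Add2,r2:Add3,r3:3
cycle 11: CDB Mul2=150; issue MUL r1<-Mul2 // r0:Mul1,r1:Mul2,r2:Add3,r3:3
cycle 12: issue SUB r2<-Add1 // r0:Mul1,r1:Mul2,r2:Add1,r3:3
cycle 13: CDB Add2=200 // r0:Mul1,r1:Mul2,r2:Add1,r3:3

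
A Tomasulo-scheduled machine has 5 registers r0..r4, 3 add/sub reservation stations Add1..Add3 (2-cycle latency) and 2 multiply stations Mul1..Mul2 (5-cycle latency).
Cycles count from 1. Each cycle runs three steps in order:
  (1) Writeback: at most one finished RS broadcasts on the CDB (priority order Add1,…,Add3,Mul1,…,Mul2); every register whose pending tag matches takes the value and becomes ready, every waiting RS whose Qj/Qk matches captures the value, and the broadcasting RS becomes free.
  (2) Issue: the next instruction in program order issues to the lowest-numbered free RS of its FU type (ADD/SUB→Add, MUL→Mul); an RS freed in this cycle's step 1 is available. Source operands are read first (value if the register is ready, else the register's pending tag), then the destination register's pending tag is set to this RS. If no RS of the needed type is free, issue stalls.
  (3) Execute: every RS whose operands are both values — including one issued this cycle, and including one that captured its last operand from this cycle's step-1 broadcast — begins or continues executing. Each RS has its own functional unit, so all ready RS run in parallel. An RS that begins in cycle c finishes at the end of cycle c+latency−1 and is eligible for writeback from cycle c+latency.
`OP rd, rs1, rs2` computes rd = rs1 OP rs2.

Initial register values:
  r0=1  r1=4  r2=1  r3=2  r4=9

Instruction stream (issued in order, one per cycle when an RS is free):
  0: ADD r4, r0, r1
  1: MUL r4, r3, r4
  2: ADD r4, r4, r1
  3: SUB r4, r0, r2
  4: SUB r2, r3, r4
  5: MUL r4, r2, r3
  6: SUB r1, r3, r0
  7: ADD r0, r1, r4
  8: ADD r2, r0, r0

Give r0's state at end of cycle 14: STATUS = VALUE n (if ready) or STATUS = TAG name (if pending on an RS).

cycle 1: issue ADD r4<-Add1 // r0:1,r1:4,r2:1,r3:2,r4:Add1
cycle 2: issue MUL r4<-Mul1 // r0:1,r1:4,r2:1,r3:2,r4:Mul1
cycle 3: CDB Add1=5; issue ADD r4<-Add1 // r0:1,r1:4,r2:1,r3:2,r4:Add1
cycle 4: issue SUB r4<-Add2 // r0:1,r1:4,r2:1,r3:2,r4:Add2
cycle 5: issue SUB r2<-Add3 // r0:1,r1:4,r2:Add3,r3:2,r4:Add2
cycle 6: CDB Add2=0; issue MUL r4<-Mul2 // r0:1,r1:4,r2:Add3,r3:2,r4:Mul2
cycle 7: issue SUB r1<-Add2 // r0:1,r1:Add2,r2:Add3,r3:2,r4:Mul2
cycle 8: CDB Add3=2; issue ADD r0<-Add3 // r0:Add3,r1:Add2,r2:2,r3:2,r4:Mul2
cycle 9: CDB Add2=1; issue ADD r2<-Add2 // r0:Add3,r1:1,r2:Add2,r3:2,r4:Mul2
cycle 10: CDB Mul1=10 // r0:Add3,r1:1,r2:Add2,r3:2,r4:Mul2
cycle 11: - // r0:Add3,r1:1,r2:Add2,r3:2,r4:Mul2
cycle 12: CDB Add1=14 // r0:Add3,r1:1,r2:Add2,r3:2,r4:Mul2
cycle 13: CDB Mul2=4 // r0:Add3,r1:1,r2:Add2,r3:2,r4:4
cycle 14: - // r0:Add3,r1:1,r2:Add2,r3:2,r4:4

STATUS = TAG Add3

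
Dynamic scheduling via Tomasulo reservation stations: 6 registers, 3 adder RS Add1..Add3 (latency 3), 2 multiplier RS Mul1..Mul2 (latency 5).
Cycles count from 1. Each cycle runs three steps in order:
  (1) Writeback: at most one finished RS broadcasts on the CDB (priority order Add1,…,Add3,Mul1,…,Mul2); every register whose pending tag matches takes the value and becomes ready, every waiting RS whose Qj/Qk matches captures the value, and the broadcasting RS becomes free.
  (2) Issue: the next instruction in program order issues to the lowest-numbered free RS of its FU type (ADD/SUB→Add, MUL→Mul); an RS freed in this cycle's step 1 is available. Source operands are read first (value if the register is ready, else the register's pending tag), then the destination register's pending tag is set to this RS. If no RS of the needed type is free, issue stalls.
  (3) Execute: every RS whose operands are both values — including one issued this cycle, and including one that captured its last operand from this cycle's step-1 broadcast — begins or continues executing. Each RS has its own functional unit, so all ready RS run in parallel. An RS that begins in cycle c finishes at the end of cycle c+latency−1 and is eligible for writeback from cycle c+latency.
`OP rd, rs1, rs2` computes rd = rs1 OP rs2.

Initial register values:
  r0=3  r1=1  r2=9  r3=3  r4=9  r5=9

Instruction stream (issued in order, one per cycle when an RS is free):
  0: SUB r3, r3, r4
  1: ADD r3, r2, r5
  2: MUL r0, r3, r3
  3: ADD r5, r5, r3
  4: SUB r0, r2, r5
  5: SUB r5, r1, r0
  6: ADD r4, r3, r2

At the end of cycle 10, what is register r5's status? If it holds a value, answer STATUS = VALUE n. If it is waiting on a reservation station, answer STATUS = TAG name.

STATUS = TAG Add3

cycle 1: issue SUB r3<-Add1 // r0:3,r1:1,r2:9,r3:Add1,r4:9,r5:9
cycle 2: issue ADD r3<-Add2 // r0:3,r1:1,r2:9,r3:Add2,r4:9,r5:9
cycle 3: issue MUL r0<-Mul1 // r0:Mul1,r1:1,r2:9,r3:Add2,r4:9,r5:9
cycle 4: CDB Add1=-6; issue ADD r5<-Add1 // r0:Mul1,r1:1,r2:9,r3:Add2,r4:9,r5:Add1
cycle 5: CDB Add2=18; issue SUB r0<-Add2 // r0:Add2,r1:1,r2:9,r3:18,r4:9,r5:Add1
cycle 6: issue SUB r5<-Add3 // r0:Add2,r1:1,r2:9,r3:18,r4:9,r5:Add3
cycle 7: stall // r0:Add2,r1:1,r2:9,r3:18,r4:9,r5:Add3
cycle 8: CDB Add1=27; issue ADD r4<-Add1 // r0:Add2,r1:1,r2:9,r3:18,r4:Add1,r5:Add3
cycle 9: - // r0:Add2,r1:1,r2:9,r3:18,r4:Add1,r5:Add3
cycle 10: CDB Mul1=324 // r0:Add2,r1:1,r2:9,r3:18,r4:Add1,r5:Add3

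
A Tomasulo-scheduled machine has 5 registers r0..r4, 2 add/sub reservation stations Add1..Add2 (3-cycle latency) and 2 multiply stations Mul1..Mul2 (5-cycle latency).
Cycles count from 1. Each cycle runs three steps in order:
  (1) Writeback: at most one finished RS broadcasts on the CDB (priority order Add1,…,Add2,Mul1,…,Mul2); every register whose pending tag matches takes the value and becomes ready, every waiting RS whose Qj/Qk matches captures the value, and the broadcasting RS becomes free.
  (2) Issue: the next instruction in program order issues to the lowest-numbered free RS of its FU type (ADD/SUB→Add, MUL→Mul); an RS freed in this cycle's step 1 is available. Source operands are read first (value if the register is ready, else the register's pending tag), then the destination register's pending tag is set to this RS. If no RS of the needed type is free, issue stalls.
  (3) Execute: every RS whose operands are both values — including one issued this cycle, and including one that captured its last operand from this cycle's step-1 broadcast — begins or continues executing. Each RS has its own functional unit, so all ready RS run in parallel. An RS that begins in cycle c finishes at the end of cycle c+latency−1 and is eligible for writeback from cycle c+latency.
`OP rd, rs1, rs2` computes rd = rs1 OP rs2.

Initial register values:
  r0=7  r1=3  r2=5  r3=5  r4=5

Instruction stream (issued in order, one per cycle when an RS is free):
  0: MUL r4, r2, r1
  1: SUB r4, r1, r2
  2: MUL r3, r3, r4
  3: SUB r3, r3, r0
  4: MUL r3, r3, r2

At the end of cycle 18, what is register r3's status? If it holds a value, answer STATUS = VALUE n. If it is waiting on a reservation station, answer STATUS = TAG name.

  c1: issue MUL r4<-Mul1  regs: r0:7,r1:3,r2:5,r3:5,r4:Mul1
  c2: issue SUB r4<-Add1  regs: r0:7,r1:3,r2:5,r3:5,r4:Add1
  c3: issue MUL r3<-Mul2  regs: r0:7,r1:3,r2:5,r3:Mul2,r4:Add1
  c4: issue SUB r3<-Add2  regs: r0:7,r1:3,r2:5,r3:Add2,r4:Add1
  c5: CDB Add1=-2; stall  regs: r0:7,r1:3,r2:5,r3:Add2,r4:-2
  c6: CDB Mul1=15; issue MUL r3<-Mul1  regs: r0:7,r1:3,r2:5,r3:Mul1,r4:-2
  c7: -  regs: r0:7,r1:3,r2:5,r3:Mul1,r4:-2
  c8: -  regs: r0:7,r1:3,r2:5,r3:Mul1,r4:-2
  c9: -  regs: r0:7,r1:3,r2:5,r3:Mul1,r4:-2
  c10: CDB Mul2=-10  regs: r0:7,r1:3,r2:5,r3:Mul1,r4:-2
  c11: -  regs: r0:7,r1:3,r2:5,r3:Mul1,r4:-2
  c12: -  regs: r0:7,r1:3,r2:5,r3:Mul1,r4:-2
  c13: CDB Add2=-17  regs: r0:7,r1:3,r2:5,r3:Mul1,r4:-2
  c14: -  regs: r0:7,r1:3,r2:5,r3:Mul1,r4:-2
  c15: -  regs: r0:7,r1:3,r2:5,r3:Mul1,r4:-2
  c16: -  regs: r0:7,r1:3,r2:5,r3:Mul1,r4:-2
  c17: -  regs: r0:7,r1:3,r2:5,r3:Mul1,r4:-2
  c18: CDB Mul1=-85  regs: r0:7,r1:3,r2:5,r3:-85,r4:-2

STATUS = VALUE -85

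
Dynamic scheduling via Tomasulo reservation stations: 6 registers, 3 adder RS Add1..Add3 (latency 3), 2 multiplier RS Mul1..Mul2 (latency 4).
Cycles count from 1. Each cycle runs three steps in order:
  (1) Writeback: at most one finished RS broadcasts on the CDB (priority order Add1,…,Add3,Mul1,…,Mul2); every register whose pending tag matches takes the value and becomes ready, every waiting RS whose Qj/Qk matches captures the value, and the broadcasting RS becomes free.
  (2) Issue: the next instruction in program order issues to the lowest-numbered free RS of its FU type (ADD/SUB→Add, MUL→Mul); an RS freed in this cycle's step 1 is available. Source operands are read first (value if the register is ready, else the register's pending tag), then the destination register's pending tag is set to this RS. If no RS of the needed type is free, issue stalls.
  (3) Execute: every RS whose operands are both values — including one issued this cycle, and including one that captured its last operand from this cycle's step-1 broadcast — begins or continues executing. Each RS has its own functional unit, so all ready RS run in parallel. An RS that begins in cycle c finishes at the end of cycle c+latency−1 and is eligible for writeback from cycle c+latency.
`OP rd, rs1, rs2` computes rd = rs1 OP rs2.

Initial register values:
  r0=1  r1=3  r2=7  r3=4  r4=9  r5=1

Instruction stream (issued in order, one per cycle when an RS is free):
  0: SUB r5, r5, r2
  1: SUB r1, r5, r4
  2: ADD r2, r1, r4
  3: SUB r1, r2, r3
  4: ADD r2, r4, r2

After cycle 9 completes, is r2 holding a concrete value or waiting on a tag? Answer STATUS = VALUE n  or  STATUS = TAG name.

STATUS = TAG Add2

  c1: issue SUB r5<-Add1  regs: r0:1,r1:3,r2:7,r3:4,r4:9,r5:Add1
  c2: issue SUB r1<-Add2  regs: r0:1,r1:Add2,r2:7,r3:4,r4:9,r5:Add1
  c3: issue ADD r2<-Add3  regs: r0:1,r1:Add2,r2:Add3,r3:4,r4:9,r5:Add1
  c4: CDB Add1=-6; issue SUB r1<-Add1  regs: r0:1,r1:Add1,r2:Add3,r3:4,r4:9,r5:-6
  c5: stall  regs: r0:1,r1:Add1,r2:Add3,r3:4,r4:9,r5:-6
  c6: stall  regs: r0:1,r1:Add1,r2:Add3,r3:4,r4:9,r5:-6
  c7: CDB Add2=-15; issue ADD r2<-Add2  regs: r0:1,r1:Add1,r2:Add2,r3:4,r4:9,r5:-6
  c8: -  regs: r0:1,r1:Add1,r2:Add2,r3:4,r4:9,r5:-6
  c9: -  regs: r0:1,r1:Add1,r2:Add2,r3:4,r4:9,r5:-6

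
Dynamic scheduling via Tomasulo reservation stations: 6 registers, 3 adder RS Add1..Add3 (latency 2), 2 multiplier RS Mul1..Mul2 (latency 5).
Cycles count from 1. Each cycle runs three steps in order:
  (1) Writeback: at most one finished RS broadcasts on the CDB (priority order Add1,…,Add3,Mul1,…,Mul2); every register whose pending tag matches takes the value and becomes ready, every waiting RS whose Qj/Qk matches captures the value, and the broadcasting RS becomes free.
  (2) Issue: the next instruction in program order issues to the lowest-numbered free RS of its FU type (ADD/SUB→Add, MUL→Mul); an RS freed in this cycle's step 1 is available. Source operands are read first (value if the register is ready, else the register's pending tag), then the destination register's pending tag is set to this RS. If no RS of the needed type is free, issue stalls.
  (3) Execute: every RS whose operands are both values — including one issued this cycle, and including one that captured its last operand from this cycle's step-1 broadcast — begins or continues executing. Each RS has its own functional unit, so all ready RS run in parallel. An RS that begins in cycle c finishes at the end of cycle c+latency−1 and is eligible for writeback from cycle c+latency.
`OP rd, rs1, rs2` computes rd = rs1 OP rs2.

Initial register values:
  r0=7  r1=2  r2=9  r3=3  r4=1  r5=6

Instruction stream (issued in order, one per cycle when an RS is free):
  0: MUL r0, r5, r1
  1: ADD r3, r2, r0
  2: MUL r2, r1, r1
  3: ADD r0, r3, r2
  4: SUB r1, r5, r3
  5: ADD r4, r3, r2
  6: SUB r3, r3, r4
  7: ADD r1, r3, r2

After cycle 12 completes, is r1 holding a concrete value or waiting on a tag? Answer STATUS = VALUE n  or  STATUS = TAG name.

c1: issue MUL r0<-Mul1 | r0:Mul1,r1:2,r2:9,r3:3,r4:1,r5:6
c2: issue ADD r3<-Add1 | r0:Mul1,r1:2,r2:9,r3:Add1,r4:1,r5:6
c3: issue MUL r2<-Mul2 | r0:Mul1,r1:2,r2:Mul2,r3:Add1,r4:1,r5:6
c4: issue ADD r0<-Add2 | r0:Add2,r1:2,r2:Mul2,r3:Add1,r4:1,r5:6
c5: issue SUB r1<-Add3 | r0:Add2,r1:Add3,r2:Mul2,r3:Add1,r4:1,r5:6
c6: CDB Mul1=12; stall | r0:Add2,r1:Add3,r2:Mul2,r3:Add1,r4:1,r5:6
c7: stall | r0:Add2,r1:Add3,r2:Mul2,r3:Add1,r4:1,r5:6
c8: CDB Add1=21; issue ADD r4<-Add1 | r0:Add2,r1:Add3,r2:Mul2,r3:21,r4:Add1,r5:6
c9: CDB Mul2=4; stall | r0:Add2,r1:Add3,r2:4,r3:21,r4:Add1,r5:6
c10: CDB Add3=-15; issue SUB r3<-Add3 | r0:Add2,r1:-15,r2:4,r3:Add3,r4:Add1,r5:6
c11: CDB Add1=25; issue ADD r1<-Add1 | r0:Add2,r1:Add1,r2:4,r3:Add3,r4:25,r5:6
c12: CDB Add2=25 | r0:25,r1:Add1,r2:4,r3:Add3,r4:25,r5:6

STATUS = TAG Add1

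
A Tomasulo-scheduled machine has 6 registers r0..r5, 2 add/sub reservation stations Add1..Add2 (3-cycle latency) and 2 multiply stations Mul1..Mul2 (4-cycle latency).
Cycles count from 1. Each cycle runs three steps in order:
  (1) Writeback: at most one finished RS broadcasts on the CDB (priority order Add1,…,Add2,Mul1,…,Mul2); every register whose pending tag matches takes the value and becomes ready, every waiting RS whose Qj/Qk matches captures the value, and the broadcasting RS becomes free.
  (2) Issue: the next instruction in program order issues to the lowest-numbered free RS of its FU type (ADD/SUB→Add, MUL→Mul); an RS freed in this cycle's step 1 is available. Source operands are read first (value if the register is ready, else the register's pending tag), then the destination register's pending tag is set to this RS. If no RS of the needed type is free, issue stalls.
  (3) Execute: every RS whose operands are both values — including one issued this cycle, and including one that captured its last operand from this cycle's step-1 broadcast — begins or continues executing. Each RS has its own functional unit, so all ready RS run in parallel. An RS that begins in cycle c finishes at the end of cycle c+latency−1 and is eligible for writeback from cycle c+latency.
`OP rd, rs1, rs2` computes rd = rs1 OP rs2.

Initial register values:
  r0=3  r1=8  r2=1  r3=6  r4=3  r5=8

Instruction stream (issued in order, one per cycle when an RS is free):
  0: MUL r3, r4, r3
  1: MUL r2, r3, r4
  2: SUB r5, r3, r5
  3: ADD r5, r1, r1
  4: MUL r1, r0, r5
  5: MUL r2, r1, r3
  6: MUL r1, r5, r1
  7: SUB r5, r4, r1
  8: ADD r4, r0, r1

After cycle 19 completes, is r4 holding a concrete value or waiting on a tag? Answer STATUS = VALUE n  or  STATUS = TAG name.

cycle 1: issue MUL r3<-Mul1 // r0:3,r1:8,r2:1,r3:Mul1,r4:3,r5:8
cycle 2: issue MUL r2<-Mul2 // r0:3,r1:8,r2:Mul2,r3:Mul1,r4:3,r5:8
cycle 3: issue SUB r5<-Add1 // r0:3,r1:8,r2:Mul2,r3:Mul1,r4:3,r5:Add1
cycle 4: issue ADD r5<-Add2 // r0:3,r1:8,r2:Mul2,r3:Mul1,r4:3,r5:Add2
cycle 5: CDB Mul1=18; issue MUL r1<-Mul1 // r0:3,r1:Mul1,r2:Mul2,r3:18,r4:3,r5:Add2
cycle 6: stall // r0:3,r1:Mul1,r2:Mul2,r3:18,r4:3,r5:Add2
cycle 7: CDB Add2=16; stall // r0:3,r1:Mul1,r2:Mul2,r3:18,r4:3,r5:16
cycle 8: CDB Add1=10; stall // r0:3,r1:Mul1,r2:Mul2,r3:18,r4:3,r5:16
cycle 9: CDB Mul2=54; issue MUL r2<-Mul2 // r0:3,r1:Mul1,r2:Mul2,r3:18,r4:3,r5:16
cycle 10: stall // r0:3,r1:Mul1,r2:Mul2,r3:18,r4:3,r5:16
cycle 11: CDB Mul1=48; issue MUL r1<-Mul1 // r0:3,r1:Mul1,r2:Mul2,r3:18,r4:3,r5:16
cycle 12: issue SUB r5<-Add1 // r0:3,r1:Mul1,r2:Mul2,r3:18,r4:3,r5:Add1
cycle 13: issue ADD r4<-Add2 // r0:3,r1:Mul1,r2:Mul2,r3:18,r4:Add2,r5:Add1
cycle 14: - // r0:3,r1:Mul1,r2:Mul2,r3:18,r4:Add2,r5:Add1
cycle 15: CDB Mul1=768 // r0:3,r1:768,r2:Mul2,r3:18,r4:Add2,r5:Add1
cycle 16: CDB Mul2=864 // r0:3,r1:768,r2:864,r3:18,r4:Add2,r5:Add1
cycle 17: - // r0:3,r1:768,r2:864,r3:18,r4:Add2,r5:Add1
cycle 18: CDB Add1=-765 // r0:3,r1:768,r2:864,r3:18,r4:Add2,r5:-765
cycle 19: CDB Add2=771 // r0:3,r1:768,r2:864,r3:18,r4:771,r5:-765

STATUS = VALUE 771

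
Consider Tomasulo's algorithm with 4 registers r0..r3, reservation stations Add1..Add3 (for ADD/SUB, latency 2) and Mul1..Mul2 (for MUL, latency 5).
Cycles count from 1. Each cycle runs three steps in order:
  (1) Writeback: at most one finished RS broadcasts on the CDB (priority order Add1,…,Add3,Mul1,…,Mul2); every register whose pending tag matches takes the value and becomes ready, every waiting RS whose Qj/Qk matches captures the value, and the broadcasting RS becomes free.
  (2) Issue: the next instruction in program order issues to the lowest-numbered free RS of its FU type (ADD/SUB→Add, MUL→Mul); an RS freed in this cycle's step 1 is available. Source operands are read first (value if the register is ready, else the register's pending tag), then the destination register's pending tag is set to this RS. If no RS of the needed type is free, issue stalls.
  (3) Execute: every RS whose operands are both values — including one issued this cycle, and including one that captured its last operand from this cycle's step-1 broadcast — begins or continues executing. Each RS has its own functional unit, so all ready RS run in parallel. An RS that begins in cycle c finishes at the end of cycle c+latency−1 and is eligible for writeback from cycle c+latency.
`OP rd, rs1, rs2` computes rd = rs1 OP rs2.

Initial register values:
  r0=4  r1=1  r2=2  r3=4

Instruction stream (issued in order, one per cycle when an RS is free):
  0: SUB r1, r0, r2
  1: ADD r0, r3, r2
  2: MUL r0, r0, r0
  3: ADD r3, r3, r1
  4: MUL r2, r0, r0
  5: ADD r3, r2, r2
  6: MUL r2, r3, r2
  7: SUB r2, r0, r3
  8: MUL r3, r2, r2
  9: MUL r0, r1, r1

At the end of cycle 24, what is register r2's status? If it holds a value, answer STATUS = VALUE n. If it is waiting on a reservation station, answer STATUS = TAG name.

c1: issue SUB r1<-Add1 | r0:4,r1:Add1,r2:2,r3:4
c2: issue ADD r0<-Add2 | r0:Add2,r1:Add1,r2:2,r3:4
c3: CDB Add1=2; issue MUL r0<-Mul1 | r0:Mul1,r1:2,r2:2,r3:4
c4: CDB Add2=6; issue ADD r3<-Add1 | r0:Mul1,r1:2,r2:2,r3:Add1
c5: issue MUL r2<-Mul2 | r0:Mul1,r1:2,r2:Mul2,r3:Add1
c6: CDB Add1=6; issue ADD r3<-Add1 | r0:Mul1,r1:2,r2:Mul2,r3:Add1
c7: stall | r0:Mul1,r1:2,r2:Mul2,r3:Add1
c8: stall | r0:Mul1,r1:2,r2:Mul2,r3:Add1
c9: CDB Mul1=36; issue MUL r2<-Mul1 | r0:36,r1:2,r2:Mul1,r3:Add1
c10: issue SUB r2<-Add2 | r0:36,r1:2,r2:Add2,r3:Add1
c11: stall | r0:36,r1:2,r2:Add2,r3:Add1
c12: stall | r0:36,r1:2,r2:Add2,r3:Add1
c13: stall | r0:36,r1:2,r2:Add2,r3:Add1
c14: CDB Mul2=1296; issue MUL r3<-Mul2 | r0:36,r1:2,r2:Add2,r3:Mul2
c15: stall | r0:36,r1:2,r2:Add2,r3:Mul2
c16: CDB Add1=2592; stall | r0:36,r1:2,r2:Add2,r3:Mul2
c17: stall | r0:36,r1:2,r2:Add2,r3:Mul2
c18: CDB Add2=-2556; stall | r0:36,r1:2,r2:-2556,r3:Mul2
c19: stall | r0:36,r1:2,r2:-2556,r3:Mul2
c20: stall | r0:36,r1:2,r2:-2556,r3:Mul2
c21: CDB Mul1=3359232; issue MUL r0<-Mul1 | r0:Mul1,r1:2,r2:-2556,r3:Mul2
c22: - | r0:Mul1,r1:2,r2:-2556,r3:Mul2
c23: CDB Mul2=6533136 | r0:Mul1,r1:2,r2:-2556,r3:6533136
c24: - | r0:Mul1,r1:2,r2:-2556,r3:6533136

STATUS = VALUE -2556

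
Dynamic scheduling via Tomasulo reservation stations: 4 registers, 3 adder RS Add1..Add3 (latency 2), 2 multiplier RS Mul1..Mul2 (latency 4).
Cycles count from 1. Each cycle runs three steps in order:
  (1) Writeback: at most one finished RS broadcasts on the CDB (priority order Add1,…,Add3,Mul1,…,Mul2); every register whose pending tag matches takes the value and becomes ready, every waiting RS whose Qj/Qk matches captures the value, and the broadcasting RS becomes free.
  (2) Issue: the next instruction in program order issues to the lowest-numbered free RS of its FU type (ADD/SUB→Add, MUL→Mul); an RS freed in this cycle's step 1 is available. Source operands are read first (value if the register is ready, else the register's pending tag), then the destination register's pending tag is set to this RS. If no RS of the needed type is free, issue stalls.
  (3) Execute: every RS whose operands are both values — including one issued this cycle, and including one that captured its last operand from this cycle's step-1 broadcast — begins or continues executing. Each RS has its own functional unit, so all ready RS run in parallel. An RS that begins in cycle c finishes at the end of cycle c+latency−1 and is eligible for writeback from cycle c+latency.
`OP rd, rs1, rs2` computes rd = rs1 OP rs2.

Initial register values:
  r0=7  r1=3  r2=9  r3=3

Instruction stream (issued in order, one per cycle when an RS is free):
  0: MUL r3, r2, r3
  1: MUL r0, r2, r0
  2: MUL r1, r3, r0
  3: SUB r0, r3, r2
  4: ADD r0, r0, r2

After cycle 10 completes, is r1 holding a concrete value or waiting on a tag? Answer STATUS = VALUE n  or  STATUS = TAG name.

c1: issue MUL r3<-Mul1 | r0:7,r1:3,r2:9,r3:Mul1
c2: issue MUL r0<-Mul2 | r0:Mul2,r1:3,r2:9,r3:Mul1
c3: stall | r0:Mul2,r1:3,r2:9,r3:Mul1
c4: stall | r0:Mul2,r1:3,r2:9,r3:Mul1
c5: CDB Mul1=27; issue MUL r1<-Mul1 | r0:Mul2,r1:Mul1,r2:9,r3:27
c6: CDB Mul2=63; issue SUB r0<-Add1 | r0:Add1,r1:Mul1,r2:9,r3:27
c7: issue ADD r0<-Add2 | r0:Add2,r1:Mul1,r2:9,r3:27
c8: CDB Add1=18 | r0:Add2,r1:Mul1,r2:9,r3:27
c9: - | r0:Add2,r1:Mul1,r2:9,r3:27
c10: CDB Add2=27 | r0:27,r1:Mul1,r2:9,r3:27

STATUS = TAG Mul1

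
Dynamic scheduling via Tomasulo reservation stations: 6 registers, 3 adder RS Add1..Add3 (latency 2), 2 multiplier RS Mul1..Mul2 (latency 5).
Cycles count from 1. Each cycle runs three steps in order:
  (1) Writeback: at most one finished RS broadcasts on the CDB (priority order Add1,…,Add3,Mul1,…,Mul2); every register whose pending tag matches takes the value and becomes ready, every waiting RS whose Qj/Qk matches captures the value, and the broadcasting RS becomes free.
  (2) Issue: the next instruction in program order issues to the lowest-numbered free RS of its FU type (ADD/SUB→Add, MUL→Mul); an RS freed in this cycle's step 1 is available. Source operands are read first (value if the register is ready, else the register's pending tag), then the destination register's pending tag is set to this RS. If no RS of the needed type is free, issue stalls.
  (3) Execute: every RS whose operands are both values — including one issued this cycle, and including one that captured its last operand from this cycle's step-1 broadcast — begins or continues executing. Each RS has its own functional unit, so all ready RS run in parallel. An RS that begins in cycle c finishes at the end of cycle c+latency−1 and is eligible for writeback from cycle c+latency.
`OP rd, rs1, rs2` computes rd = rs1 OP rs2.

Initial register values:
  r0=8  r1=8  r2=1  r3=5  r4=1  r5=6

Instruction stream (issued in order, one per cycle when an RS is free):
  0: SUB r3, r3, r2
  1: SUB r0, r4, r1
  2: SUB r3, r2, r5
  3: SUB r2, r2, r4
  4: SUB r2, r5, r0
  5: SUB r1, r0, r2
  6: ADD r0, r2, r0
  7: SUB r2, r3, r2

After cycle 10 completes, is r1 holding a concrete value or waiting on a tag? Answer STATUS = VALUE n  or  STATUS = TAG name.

STATUS = VALUE -20

  c1: issue SUB r3<-Add1  regs: r0:8,r1:8,r2:1,r3:Add1,r4:1,r5:6
  c2: issue SUB r0<-Add2  regs: r0:Add2,r1:8,r2:1,r3:Add1,r4:1,r5:6
  c3: CDB Add1=4; issue SUB r3<-Add1  regs: r0:Add2,r1:8,r2:1,r3:Add1,r4:1,r5:6
  c4: CDB Add2=-7; issue SUB r2<-Add2  regs: r0:-7,r1:8,r2:Add2,r3:Add1,r4:1,r5:6
  c5: CDB Add1=-5; issue SUB r2<-Add1  regs: r0:-7,r1:8,r2:Add1,r3:-5,r4:1,r5:6
  c6: CDB Add2=0; issue SUB r1<-Add2  regs: r0:-7,r1:Add2,r2:Add1,r3:-5,r4:1,r5:6
  c7: CDB Add1=13; issue ADD r0<-Add1  regs: r0:Add1,r1:Add2,r2:13,r3:-5,r4:1,r5:6
  c8: issue SUB r2<-Add3  regs: r0:Add1,r1:Add2,r2:Add3,r3:-5,r4:1,r5:6
  c9: CDB Add1=6  regs: r0:6,r1:Add2,r2:Add3,r3:-5,r4:1,r5:6
  c10: CDB Add2=-20  regs: r0:6,r1:-20,r2:Add3,r3:-5,r4:1,r5:6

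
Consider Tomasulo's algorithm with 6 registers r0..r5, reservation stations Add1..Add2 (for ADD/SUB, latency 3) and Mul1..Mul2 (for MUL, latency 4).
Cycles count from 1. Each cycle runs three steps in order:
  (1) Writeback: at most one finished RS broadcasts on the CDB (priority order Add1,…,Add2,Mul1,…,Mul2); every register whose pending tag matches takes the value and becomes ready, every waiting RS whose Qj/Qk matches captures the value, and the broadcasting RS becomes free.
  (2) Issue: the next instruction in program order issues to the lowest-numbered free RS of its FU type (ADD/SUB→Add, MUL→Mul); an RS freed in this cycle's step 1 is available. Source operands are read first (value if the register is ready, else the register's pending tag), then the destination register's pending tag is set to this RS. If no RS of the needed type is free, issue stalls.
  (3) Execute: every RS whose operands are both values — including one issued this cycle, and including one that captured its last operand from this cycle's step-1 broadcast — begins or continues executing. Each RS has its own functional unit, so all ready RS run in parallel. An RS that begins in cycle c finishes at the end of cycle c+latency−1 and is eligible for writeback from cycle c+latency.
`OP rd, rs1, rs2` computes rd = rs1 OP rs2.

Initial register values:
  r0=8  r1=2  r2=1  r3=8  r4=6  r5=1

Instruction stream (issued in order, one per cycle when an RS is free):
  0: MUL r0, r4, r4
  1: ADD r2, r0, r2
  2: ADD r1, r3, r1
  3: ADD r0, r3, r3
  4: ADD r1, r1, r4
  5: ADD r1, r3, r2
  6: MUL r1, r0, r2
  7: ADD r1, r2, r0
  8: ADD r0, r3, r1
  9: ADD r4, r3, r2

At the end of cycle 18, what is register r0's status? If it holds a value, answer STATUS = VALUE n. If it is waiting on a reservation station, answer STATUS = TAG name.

STATUS = VALUE 61

cycle 1: issue MUL r0<-Mul1 // r0:Mul1,r1:2,r2:1,r3:8,r4:6,r5:1
cycle 2: issue ADD r2<-Add1 // r0:Mul1,r1:2,r2:Add1,r3:8,r4:6,r5:1
cycle 3: issue ADD r1<-Add2 // r0:Mul1,r1:Add2,r2:Add1,r3:8,r4:6,r5:1
cycle 4: stall // r0:Mul1,r1:Add2,r2:Add1,r3:8,r4:6,r5:1
cycle 5: CDB Mul1=36; stall // r0:36,r1:Add2,r2:Add1,r3:8,r4:6,r5:1
cycle 6: CDB Add2=10; issue ADD r0<-Add2 // r0:Add2,r1:10,r2:Add1,r3:8,r4:6,r5:1
cycle 7: stall // r0:Add2,r1:10,r2:Add1,r3:8,r4:6,r5:1
cycle 8: CDB Add1=37; issue ADD r1<-Add1 // r0:Add2,r1:Add1,r2:37,r3:8,r4:6,r5:1
cycle 9: CDB Add2=16; issue ADD r1<-Add2 // r0:16,r1:Add2,r2:37,r3:8,r4:6,r5:1
cycle 10: issue MUL r1<-Mul1 // r0:16,r1:Mul1,r2:37,r3:8,r4:6,r5:1
cycle 11: CDB Add1=16; issue ADD r1<-Add1 // r0:16,r1:Add1,r2:37,r3:8,r4:6,r5:1
cycle 12: CDB Add2=45; issue ADD r0<-Add2 // r0:Add2,r1:Add1,r2:37,r3:8,r4:6,r5:1
cycle 13: stall // r0:Add2,r1:Add1,r2:37,r3:8,r4:6,r5:1
cycle 14: CDB Add1=53; issue ADD r4<-Add1 // r0:Add2,r1:53,r2:37,r3:8,r4:Add1,r5:1
cycle 15: CDB Mul1=592 // r0:Add2,r1:53,r2:37,r3:8,r4:Add1,r5:1
cycle 16: - // r0:Add2,r1:53,r2:37,r3:8,r4:Add1,r5:1
cycle 17: CDB Add1=45 // r0:Add2,r1:53,r2:37,r3:8,r4:45,r5:1
cycle 18: CDB Add2=61 // r0:61,r1:53,r2:37,r3:8,r4:45,r5:1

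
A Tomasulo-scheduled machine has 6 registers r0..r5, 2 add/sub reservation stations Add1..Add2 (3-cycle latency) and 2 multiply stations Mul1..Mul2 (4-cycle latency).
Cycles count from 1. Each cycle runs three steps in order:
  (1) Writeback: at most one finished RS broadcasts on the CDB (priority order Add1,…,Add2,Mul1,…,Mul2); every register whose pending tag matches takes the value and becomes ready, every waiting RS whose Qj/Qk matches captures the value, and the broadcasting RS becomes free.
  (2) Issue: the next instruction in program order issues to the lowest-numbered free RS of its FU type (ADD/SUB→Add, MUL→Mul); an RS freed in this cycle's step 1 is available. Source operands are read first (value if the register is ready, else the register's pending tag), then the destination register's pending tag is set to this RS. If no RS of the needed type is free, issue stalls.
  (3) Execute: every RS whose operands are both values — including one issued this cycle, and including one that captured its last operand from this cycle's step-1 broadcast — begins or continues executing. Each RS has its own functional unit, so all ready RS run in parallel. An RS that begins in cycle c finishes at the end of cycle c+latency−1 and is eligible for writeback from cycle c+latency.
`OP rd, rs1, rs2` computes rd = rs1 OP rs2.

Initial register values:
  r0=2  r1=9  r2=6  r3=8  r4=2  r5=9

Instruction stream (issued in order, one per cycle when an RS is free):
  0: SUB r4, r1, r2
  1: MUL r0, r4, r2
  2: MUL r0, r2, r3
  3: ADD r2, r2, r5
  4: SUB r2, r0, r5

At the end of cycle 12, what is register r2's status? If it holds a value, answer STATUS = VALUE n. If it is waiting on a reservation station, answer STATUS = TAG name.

STATUS = VALUE 39

c1: issue SUB r4<-Add1 | r0:2,r1:9,r2:6,r3:8,r4:Add1,r5:9
c2: issue MUL r0<-Mul1 | r0:Mul1,r1:9,r2:6,r3:8,r4:Add1,r5:9
c3: issue MUL r0<-Mul2 | r0:Mul2,r1:9,r2:6,r3:8,r4:Add1,r5:9
c4: CDB Add1=3; issue ADD r2<-Add1 | r0:Mul2,r1:9,r2:Add1,r3:8,r4:3,r5:9
c5: issue SUB r2<-Add2 | r0:Mul2,r1:9,r2:Add2,r3:8,r4:3,r5:9
c6: - | r0:Mul2,r1:9,r2:Add2,r3:8,r4:3,r5:9
c7: CDB Add1=15 | r0:Mul2,r1:9,r2:Add2,r3:8,r4:3,r5:9
c8: CDB Mul1=18 | r0:Mul2,r1:9,r2:Add2,r3:8,r4:3,r5:9
c9: CDB Mul2=48 | r0:48,r1:9,r2:Add2,r3:8,r4:3,r5:9
c10: - | r0:48,r1:9,r2:Add2,r3:8,r4:3,r5:9
c11: - | r0:48,r1:9,r2:Add2,r3:8,r4:3,r5:9
c12: CDB Add2=39 | r0:48,r1:9,r2:39,r3:8,r4:3,r5:9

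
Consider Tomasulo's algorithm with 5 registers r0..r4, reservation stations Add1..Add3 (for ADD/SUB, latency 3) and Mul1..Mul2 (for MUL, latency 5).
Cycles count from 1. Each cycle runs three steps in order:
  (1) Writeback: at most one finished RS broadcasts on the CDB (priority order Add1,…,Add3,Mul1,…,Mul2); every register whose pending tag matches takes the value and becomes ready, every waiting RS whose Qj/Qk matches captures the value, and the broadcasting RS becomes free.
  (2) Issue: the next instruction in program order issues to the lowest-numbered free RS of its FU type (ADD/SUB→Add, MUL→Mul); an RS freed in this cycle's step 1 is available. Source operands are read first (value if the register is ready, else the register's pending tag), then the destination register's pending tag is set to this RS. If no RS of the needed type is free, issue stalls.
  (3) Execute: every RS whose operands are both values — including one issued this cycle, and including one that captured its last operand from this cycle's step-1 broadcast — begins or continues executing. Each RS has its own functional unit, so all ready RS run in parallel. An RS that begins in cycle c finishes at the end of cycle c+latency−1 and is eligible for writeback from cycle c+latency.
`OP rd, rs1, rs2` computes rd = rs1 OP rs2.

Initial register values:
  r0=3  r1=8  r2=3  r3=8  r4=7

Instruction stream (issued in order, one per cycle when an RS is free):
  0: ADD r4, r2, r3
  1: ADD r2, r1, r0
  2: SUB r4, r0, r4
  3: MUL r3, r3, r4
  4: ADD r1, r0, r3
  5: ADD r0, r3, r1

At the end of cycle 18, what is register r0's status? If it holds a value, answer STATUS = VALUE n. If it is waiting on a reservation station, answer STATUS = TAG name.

STATUS = VALUE -125

c1: issue ADD r4<-Add1 | r0:3,r1:8,r2:3,r3:8,r4:Add1
c2: issue ADD r2<-Add2 | r0:3,r1:8,r2:Add2,r3:8,r4:Add1
c3: issue SUB r4<-Add3 | r0:3,r1:8,r2:Add2,r3:8,r4:Add3
c4: CDB Add1=11; issue MUL r3<-Mul1 | r0:3,r1:8,r2:Add2,r3:Mul1,r4:Add3
c5: CDB Add2=11; issue ADD r1<-Add1 | r0:3,r1:Add1,r2:11,r3:Mul1,r4:Add3
c6: issue ADD r0<-Add2 | r0:Add2,r1:Add1,r2:11,r3:Mul1,r4:Add3
c7: CDB Add3=-8 | r0:Add2,r1:Add1,r2:11,r3:Mul1,r4:-8
c8: - | r0:Add2,r1:Add1,r2:11,r3:Mul1,r4:-8
c9: - | r0:Add2,r1:Add1,r2:11,r3:Mul1,r4:-8
c10: - | r0:Add2,r1:Add1,r2:11,r3:Mul1,r4:-8
c11: - | r0:Add2,r1:Add1,r2:11,r3:Mul1,r4:-8
c12: CDB Mul1=-64 | r0:Add2,r1:Add1,r2:11,r3:-64,r4:-8
c13: - | r0:Add2,r1:Add1,r2:11,r3:-64,r4:-8
c14: - | r0:Add2,r1:Add1,r2:11,r3:-64,r4:-8
c15: CDB Add1=-61 | r0:Add2,r1:-61,r2:11,r3:-64,r4:-8
c16: - | r0:Add2,r1:-61,r2:11,r3:-64,r4:-8
c17: - | r0:Add2,r1:-61,r2:11,r3:-64,r4:-8
c18: CDB Add2=-125 | r0:-125,r1:-61,r2:11,r3:-64,r4:-8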